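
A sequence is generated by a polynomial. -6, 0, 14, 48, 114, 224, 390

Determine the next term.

Δ: 6 , 14 , 34 , 66 , 110 , 166
Δ²: 8 , 20 , 32 , 44 , 56
Δ³: 12 , 12 , 12 , 12
Constant third difference = 12, so extend:
56 + 12 = 68;  166 + 68 = 234;  390 + 234 = 624

624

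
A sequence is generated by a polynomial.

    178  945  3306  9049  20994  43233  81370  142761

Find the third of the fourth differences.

1512

First differences: 767, 2361, 5743, 11945, 22239, 38137, 61391
Second differences: 1594, 3382, 6202, 10294, 15898, 23254
Third differences: 1788, 2820, 4092, 5604, 7356
Fourth differences: 1032, 1272, 1512, 1752
Fifth differences: 240, 240, 240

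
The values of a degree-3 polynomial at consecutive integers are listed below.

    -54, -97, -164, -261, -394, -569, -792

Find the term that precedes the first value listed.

D1: -43  -67  -97  -133  -175  -223
D2: -24  -30  -36  -42  -48
D3: -6  -6  -6  -6
The third differences are constant at -6.
Work back: -24 + 6 = -18;  -43 + 18 = -25;  -54 + 25 = -29

-29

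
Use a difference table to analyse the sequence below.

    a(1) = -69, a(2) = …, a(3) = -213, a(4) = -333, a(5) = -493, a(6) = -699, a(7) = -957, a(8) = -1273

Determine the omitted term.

-127

Using the last 6 terms:
First differences: -120  -160  -206  -258  -316
Second differences: -40  -46  -52  -58
Third differences: -6  -6  -6
Constant third difference = -6.
Extend backward: -40 + 6 = -34;  -120 + 34 = -86;  -213 + 86 = -127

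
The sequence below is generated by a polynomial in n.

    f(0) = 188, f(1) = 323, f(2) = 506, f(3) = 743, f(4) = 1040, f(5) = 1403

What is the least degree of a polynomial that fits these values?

3

135, 183, 237, 297, 363
48, 54, 60, 66
6, 6, 6
The third differences are constant, so the polynomial has degree 3.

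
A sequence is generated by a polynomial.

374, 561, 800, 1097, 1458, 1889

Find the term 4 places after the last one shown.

Δ: 187 , 239 , 297 , 361 , 431
Δ²: 52 , 58 , 64 , 70
Δ³: 6 , 6 , 6
The third differences are constant (6).
70 + 6 = 76;  431 + 76 = 507;  1889 + 507 = 2396
76 + 6 = 82;  507 + 82 = 589;  2396 + 589 = 2985
82 + 6 = 88;  589 + 88 = 677;  2985 + 677 = 3662
88 + 6 = 94;  677 + 94 = 771;  3662 + 771 = 4433

4433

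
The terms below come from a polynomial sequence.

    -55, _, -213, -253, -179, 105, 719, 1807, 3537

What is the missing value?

-131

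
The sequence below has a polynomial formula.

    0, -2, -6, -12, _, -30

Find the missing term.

-20

Using the first 4 terms:
D1: -2  -4  -6
D2: -2  -2
Constant second difference = -2.
Extend forward: -6 − 2 = -8;  -12 − 8 = -20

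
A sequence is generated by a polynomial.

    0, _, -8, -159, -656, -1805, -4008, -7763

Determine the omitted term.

7

Using the last 6 terms:
D1: -151, -497, -1149, -2203, -3755
D2: -346, -652, -1054, -1552
D3: -306, -402, -498
D4: -96, -96
Constant fourth difference = -96.
Extend backward: -306 + 96 = -210;  -346 + 210 = -136;  -151 + 136 = -15;  -8 + 15 = 7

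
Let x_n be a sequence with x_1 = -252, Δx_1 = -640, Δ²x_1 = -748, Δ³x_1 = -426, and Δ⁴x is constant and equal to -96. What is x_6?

-15672

Build the table forward from the leading diagonal:
Δ⁴: -96, -96, -96, -96, -96, -96
Δ³: -426, -522, -618, -714, -810, -906
Δ²: -748, -1174, -1696, -2314, -3028, -3838
Δ: -640, -1388, -2562, -4258, -6572, -9600
x: -252, -892, -2280, -4842, -9100, -15672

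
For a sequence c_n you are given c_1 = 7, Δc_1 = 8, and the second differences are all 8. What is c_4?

55

Build the table forward from the leading diagonal:
Δ²: 8, 8, 8, 8
Δ: 8, 16, 24, 32
c: 7, 15, 31, 55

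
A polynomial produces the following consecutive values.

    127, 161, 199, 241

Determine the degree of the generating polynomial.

2

D1: 34, 38, 42
D2: 4, 4
The second differences are constant, so the polynomial has degree 2.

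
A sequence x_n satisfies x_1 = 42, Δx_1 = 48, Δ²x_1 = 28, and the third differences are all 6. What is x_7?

870

Build the table forward from the leading diagonal:
Third differences: 6, 6, 6, 6, 6, 6, 6
Second differences: 28, 34, 40, 46, 52, 58, 64
First differences: 48, 76, 110, 150, 196, 248, 306
x: 42, 90, 166, 276, 426, 622, 870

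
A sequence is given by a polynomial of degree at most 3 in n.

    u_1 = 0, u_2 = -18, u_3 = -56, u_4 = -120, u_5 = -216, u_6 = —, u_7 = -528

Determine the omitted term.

-350

Using the first 5 terms:
Δ: -18, -38, -64, -96
Δ²: -20, -26, -32
Δ³: -6, -6
Constant third difference = -6.
Extend forward: -32 − 6 = -38;  -96 − 38 = -134;  -216 − 134 = -350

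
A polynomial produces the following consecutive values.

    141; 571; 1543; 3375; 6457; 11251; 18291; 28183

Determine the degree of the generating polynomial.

Δ: 430, 972, 1832, 3082, 4794, 7040, 9892
Δ²: 542, 860, 1250, 1712, 2246, 2852
Δ³: 318, 390, 462, 534, 606
Δ⁴: 72, 72, 72, 72
The fourth differences are constant, so the polynomial has degree 4.

4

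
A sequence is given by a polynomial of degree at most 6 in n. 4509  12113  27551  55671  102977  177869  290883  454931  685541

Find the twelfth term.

1976303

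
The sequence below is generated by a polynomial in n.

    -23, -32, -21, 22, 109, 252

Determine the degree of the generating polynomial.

Δ: -9, 11, 43, 87, 143
Δ²: 20, 32, 44, 56
Δ³: 12, 12, 12
The third differences are constant, so the polynomial has degree 3.

3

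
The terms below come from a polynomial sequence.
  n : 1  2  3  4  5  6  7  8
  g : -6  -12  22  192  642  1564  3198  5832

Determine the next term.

9802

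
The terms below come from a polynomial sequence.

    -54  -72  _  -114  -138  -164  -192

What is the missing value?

-92

Using the last 4 terms:
First differences: -24  -26  -28
Second differences: -2  -2
Constant second difference = -2.
Extend backward: -24 + 2 = -22;  -114 + 22 = -92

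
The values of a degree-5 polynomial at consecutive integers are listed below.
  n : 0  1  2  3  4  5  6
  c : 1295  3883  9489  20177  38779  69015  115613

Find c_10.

602185

First differences: 2588, 5606, 10688, 18602, 30236, 46598
Second differences: 3018, 5082, 7914, 11634, 16362
Third differences: 2064, 2832, 3720, 4728
Fourth differences: 768, 888, 1008
Fifth differences: 120, 120
Constant fifth difference = 120, so extend:
1008 + 120 = 1128;  4728 + 1128 = 5856;  16362 + 5856 = 22218;  46598 + 22218 = 68816;  115613 + 68816 = 184429
1128 + 120 = 1248;  5856 + 1248 = 7104;  22218 + 7104 = 29322;  68816 + 29322 = 98138;  184429 + 98138 = 282567
1248 + 120 = 1368;  7104 + 1368 = 8472;  29322 + 8472 = 37794;  98138 + 37794 = 135932;  282567 + 135932 = 418499
1368 + 120 = 1488;  8472 + 1488 = 9960;  37794 + 9960 = 47754;  135932 + 47754 = 183686;  418499 + 183686 = 602185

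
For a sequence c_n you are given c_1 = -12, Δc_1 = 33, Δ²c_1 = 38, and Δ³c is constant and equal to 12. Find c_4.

213

Build the table forward from the leading diagonal:
D3: 12  12  12  12
D2: 38  50  62  74
D1: 33  71  121  183
c: -12  21  92  213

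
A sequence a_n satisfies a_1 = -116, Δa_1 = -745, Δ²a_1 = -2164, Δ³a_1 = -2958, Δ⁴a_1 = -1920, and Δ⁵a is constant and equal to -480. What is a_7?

Build the table forward from the leading diagonal:
Δ⁵: -480  -480  -480  -480  -480  -480  -480
Δ⁴: -1920  -2400  -2880  -3360  -3840  -4320  -4800
Δ³: -2958  -4878  -7278  -10158  -13518  -17358  -21678
Δ²: -2164  -5122  -10000  -17278  -27436  -40954  -58312
Δ: -745  -2909  -8031  -18031  -35309  -62745  -103699
a: -116  -861  -3770  -11801  -29832  -65141  -127886

-127886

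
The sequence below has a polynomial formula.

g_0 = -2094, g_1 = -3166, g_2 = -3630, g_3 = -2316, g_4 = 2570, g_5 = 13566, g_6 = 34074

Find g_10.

316226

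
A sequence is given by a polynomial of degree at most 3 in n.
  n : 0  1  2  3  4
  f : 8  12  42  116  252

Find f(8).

1776

D1: 4  30  74  136
D2: 26  44  62
D3: 18  18
Third differences constant at 18.
62 + 18 = 80;  136 + 80 = 216;  252 + 216 = 468
80 + 18 = 98;  216 + 98 = 314;  468 + 314 = 782
98 + 18 = 116;  314 + 116 = 430;  782 + 430 = 1212
116 + 18 = 134;  430 + 134 = 564;  1212 + 564 = 1776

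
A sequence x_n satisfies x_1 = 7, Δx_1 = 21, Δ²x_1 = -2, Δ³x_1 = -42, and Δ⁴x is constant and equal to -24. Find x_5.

-113

Build the table forward from the leading diagonal:
D4: -24  -24  -24  -24  -24
D3: -42  -66  -90  -114  -138
D2: -2  -44  -110  -200  -314
D1: 21  19  -25  -135  -335
x: 7  28  47  22  -113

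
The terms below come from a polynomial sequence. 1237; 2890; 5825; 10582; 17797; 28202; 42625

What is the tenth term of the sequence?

Δ: 1653, 2935, 4757, 7215, 10405, 14423
Δ²: 1282, 1822, 2458, 3190, 4018
Δ³: 540, 636, 732, 828
Δ⁴: 96, 96, 96
The fourth differences are constant (96).
828 + 96 = 924;  4018 + 924 = 4942;  14423 + 4942 = 19365;  42625 + 19365 = 61990
924 + 96 = 1020;  4942 + 1020 = 5962;  19365 + 5962 = 25327;  61990 + 25327 = 87317
1020 + 96 = 1116;  5962 + 1116 = 7078;  25327 + 7078 = 32405;  87317 + 32405 = 119722

119722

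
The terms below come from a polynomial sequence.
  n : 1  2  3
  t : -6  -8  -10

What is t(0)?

-4

Δ: -2  -2
The first differences are constant at -2.
Work back: -6 + 2 = -4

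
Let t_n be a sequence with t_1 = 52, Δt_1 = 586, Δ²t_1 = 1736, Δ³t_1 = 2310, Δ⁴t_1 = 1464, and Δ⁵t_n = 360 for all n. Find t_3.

2960

Build the table forward from the leading diagonal:
D5: 360, 360, 360
D4: 1464, 1824, 2184
D3: 2310, 3774, 5598
D2: 1736, 4046, 7820
D1: 586, 2322, 6368
t: 52, 638, 2960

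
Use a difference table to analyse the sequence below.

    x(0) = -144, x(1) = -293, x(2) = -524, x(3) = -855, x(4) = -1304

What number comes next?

-1889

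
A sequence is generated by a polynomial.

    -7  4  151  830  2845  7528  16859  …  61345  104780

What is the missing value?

33586

Using the first 7 terms:
Δ: 11, 147, 679, 2015, 4683, 9331
Δ²: 136, 532, 1336, 2668, 4648
Δ³: 396, 804, 1332, 1980
Δ⁴: 408, 528, 648
Δ⁵: 120, 120
Constant fifth difference = 120.
Extend forward: 648 + 120 = 768;  1980 + 768 = 2748;  4648 + 2748 = 7396;  9331 + 7396 = 16727;  16859 + 16727 = 33586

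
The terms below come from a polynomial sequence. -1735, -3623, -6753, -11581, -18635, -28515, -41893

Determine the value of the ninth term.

Δ: -1888 , -3130 , -4828 , -7054 , -9880 , -13378
Δ²: -1242 , -1698 , -2226 , -2826 , -3498
Δ³: -456 , -528 , -600 , -672
Δ⁴: -72 , -72 , -72
The fourth differences are constant (-72).
-672 − 72 = -744;  -3498 − 744 = -4242;  -13378 − 4242 = -17620;  -41893 − 17620 = -59513
-744 − 72 = -816;  -4242 − 816 = -5058;  -17620 − 5058 = -22678;  -59513 − 22678 = -82191

-82191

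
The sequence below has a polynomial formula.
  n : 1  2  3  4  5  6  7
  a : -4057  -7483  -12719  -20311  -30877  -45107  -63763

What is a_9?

First differences: -3426  -5236  -7592  -10566  -14230  -18656
Second differences: -1810  -2356  -2974  -3664  -4426
Third differences: -546  -618  -690  -762
Fourth differences: -72  -72  -72
Fourth differences constant at -72.
-762 − 72 = -834;  -4426 − 834 = -5260;  -18656 − 5260 = -23916;  -63763 − 23916 = -87679
-834 − 72 = -906;  -5260 − 906 = -6166;  -23916 − 6166 = -30082;  -87679 − 30082 = -117761

-117761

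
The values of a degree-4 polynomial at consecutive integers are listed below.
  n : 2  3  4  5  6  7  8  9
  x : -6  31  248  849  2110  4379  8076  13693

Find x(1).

First differences: 37, 217, 601, 1261, 2269, 3697, 5617
Second differences: 180, 384, 660, 1008, 1428, 1920
Third differences: 204, 276, 348, 420, 492
Fourth differences: 72, 72, 72, 72
The fourth differences are constant at 72.
Work back: 204 − 72 = 132;  180 − 132 = 48;  37 − 48 = -11;  -6 + 11 = 5

5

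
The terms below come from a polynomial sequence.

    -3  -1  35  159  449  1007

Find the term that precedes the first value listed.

D1: 2  36  124  290  558
D2: 34  88  166  268
D3: 54  78  102
D4: 24  24
The fourth differences are constant at 24.
Work back: 54 − 24 = 30;  34 − 30 = 4;  2 − 4 = -2;  -3 + 2 = -1

-1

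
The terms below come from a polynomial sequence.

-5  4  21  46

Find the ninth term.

9 , 17 , 25
8 , 8
Second differences constant at 8.
25 + 8 = 33;  46 + 33 = 79
33 + 8 = 41;  79 + 41 = 120
41 + 8 = 49;  120 + 49 = 169
49 + 8 = 57;  169 + 57 = 226
57 + 8 = 65;  226 + 65 = 291

291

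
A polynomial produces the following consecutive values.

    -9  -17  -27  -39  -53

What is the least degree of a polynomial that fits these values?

2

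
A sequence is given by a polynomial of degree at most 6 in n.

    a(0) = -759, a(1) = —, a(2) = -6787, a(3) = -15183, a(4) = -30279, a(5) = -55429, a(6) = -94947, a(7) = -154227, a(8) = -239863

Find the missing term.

-2577

Using the last 7 terms:
D1: -8396, -15096, -25150, -39518, -59280, -85636
D2: -6700, -10054, -14368, -19762, -26356
D3: -3354, -4314, -5394, -6594
D4: -960, -1080, -1200
D5: -120, -120
Constant fifth difference = -120.
Extend backward: -960 + 120 = -840;  -3354 + 840 = -2514;  -6700 + 2514 = -4186;  -8396 + 4186 = -4210;  -6787 + 4210 = -2577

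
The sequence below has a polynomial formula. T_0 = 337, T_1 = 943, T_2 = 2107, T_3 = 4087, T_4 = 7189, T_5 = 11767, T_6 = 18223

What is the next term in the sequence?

27007

606, 1164, 1980, 3102, 4578, 6456
558, 816, 1122, 1476, 1878
258, 306, 354, 402
48, 48, 48
Constant fourth difference = 48, so extend:
402 + 48 = 450;  1878 + 450 = 2328;  6456 + 2328 = 8784;  18223 + 8784 = 27007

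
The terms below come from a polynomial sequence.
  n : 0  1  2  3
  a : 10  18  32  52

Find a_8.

First differences: 8, 14, 20
Second differences: 6, 6
The second differences are constant (6).
20 + 6 = 26;  52 + 26 = 78
26 + 6 = 32;  78 + 32 = 110
32 + 6 = 38;  110 + 38 = 148
38 + 6 = 44;  148 + 44 = 192
44 + 6 = 50;  192 + 50 = 242

242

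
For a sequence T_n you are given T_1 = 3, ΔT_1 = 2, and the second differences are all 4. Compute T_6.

Build the table forward from the leading diagonal:
Δ²: 4, 4, 4, 4, 4, 4
Δ: 2, 6, 10, 14, 18, 22
T: 3, 5, 11, 21, 35, 53

53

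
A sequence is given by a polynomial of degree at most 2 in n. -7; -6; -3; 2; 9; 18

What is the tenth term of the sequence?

First differences: 1 , 3 , 5 , 7 , 9
Second differences: 2 , 2 , 2 , 2
The second differences are constant (2).
9 + 2 = 11;  18 + 11 = 29
11 + 2 = 13;  29 + 13 = 42
13 + 2 = 15;  42 + 15 = 57
15 + 2 = 17;  57 + 17 = 74

74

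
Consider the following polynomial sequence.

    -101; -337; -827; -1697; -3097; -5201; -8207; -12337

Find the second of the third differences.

D1: -236, -490, -870, -1400, -2104, -3006, -4130
D2: -254, -380, -530, -704, -902, -1124
D3: -126, -150, -174, -198, -222
D4: -24, -24, -24, -24

-150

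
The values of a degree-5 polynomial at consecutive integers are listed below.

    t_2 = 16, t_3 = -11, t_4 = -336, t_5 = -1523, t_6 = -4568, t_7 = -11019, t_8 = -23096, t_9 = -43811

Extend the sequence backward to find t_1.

-3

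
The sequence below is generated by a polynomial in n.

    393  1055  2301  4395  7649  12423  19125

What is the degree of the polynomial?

First differences: 662, 1246, 2094, 3254, 4774, 6702
Second differences: 584, 848, 1160, 1520, 1928
Third differences: 264, 312, 360, 408
Fourth differences: 48, 48, 48
The fourth differences are constant, so the polynomial has degree 4.

4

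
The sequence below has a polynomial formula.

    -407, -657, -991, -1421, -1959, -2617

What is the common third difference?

-12

First differences: -250, -334, -430, -538, -658
Second differences: -84, -96, -108, -120
Third differences: -12, -12, -12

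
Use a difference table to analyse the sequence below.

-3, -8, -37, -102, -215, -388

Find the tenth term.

D1: -5, -29, -65, -113, -173
D2: -24, -36, -48, -60
D3: -12, -12, -12
The third differences are constant (-12).
-60 − 12 = -72;  -173 − 72 = -245;  -388 − 245 = -633
-72 − 12 = -84;  -245 − 84 = -329;  -633 − 329 = -962
-84 − 12 = -96;  -329 − 96 = -425;  -962 − 425 = -1387
-96 − 12 = -108;  -425 − 108 = -533;  -1387 − 533 = -1920

-1920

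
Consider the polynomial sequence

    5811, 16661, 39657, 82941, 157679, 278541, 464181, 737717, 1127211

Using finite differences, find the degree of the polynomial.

10850, 22996, 43284, 74738, 120862, 185640, 273536, 389494
12146, 20288, 31454, 46124, 64778, 87896, 115958
8142, 11166, 14670, 18654, 23118, 28062
3024, 3504, 3984, 4464, 4944
480, 480, 480, 480
The fifth differences are constant, so the polynomial has degree 5.

5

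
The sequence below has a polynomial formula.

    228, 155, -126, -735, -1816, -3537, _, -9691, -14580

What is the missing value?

-6090

Using the first 6 terms:
Δ: -73  -281  -609  -1081  -1721
Δ²: -208  -328  -472  -640
Δ³: -120  -144  -168
Δ⁴: -24  -24
Constant fourth difference = -24.
Extend forward: -168 − 24 = -192;  -640 − 192 = -832;  -1721 − 832 = -2553;  -3537 − 2553 = -6090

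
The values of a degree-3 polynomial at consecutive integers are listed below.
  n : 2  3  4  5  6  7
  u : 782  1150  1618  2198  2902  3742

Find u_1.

D1: 368, 468, 580, 704, 840
D2: 100, 112, 124, 136
D3: 12, 12, 12
The third differences are constant at 12.
Work back: 100 − 12 = 88;  368 − 88 = 280;  782 − 280 = 502

502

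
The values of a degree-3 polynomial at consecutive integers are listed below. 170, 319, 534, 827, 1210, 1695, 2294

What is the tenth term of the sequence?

4895

First differences: 149, 215, 293, 383, 485, 599
Second differences: 66, 78, 90, 102, 114
Third differences: 12, 12, 12, 12
Constant third difference = 12, so extend:
114 + 12 = 126;  599 + 126 = 725;  2294 + 725 = 3019
126 + 12 = 138;  725 + 138 = 863;  3019 + 863 = 3882
138 + 12 = 150;  863 + 150 = 1013;  3882 + 1013 = 4895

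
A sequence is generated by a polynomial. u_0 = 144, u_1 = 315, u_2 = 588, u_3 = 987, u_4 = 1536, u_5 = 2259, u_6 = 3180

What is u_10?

First differences: 171  273  399  549  723  921
Second differences: 102  126  150  174  198
Third differences: 24  24  24  24
Third differences constant at 24.
198 + 24 = 222;  921 + 222 = 1143;  3180 + 1143 = 4323
222 + 24 = 246;  1143 + 246 = 1389;  4323 + 1389 = 5712
246 + 24 = 270;  1389 + 270 = 1659;  5712 + 1659 = 7371
270 + 24 = 294;  1659 + 294 = 1953;  7371 + 1953 = 9324

9324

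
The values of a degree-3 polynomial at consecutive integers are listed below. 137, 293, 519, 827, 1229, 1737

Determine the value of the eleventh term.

6287

First differences: 156  226  308  402  508
Second differences: 70  82  94  106
Third differences: 12  12  12
Constant third difference = 12, so extend:
106 + 12 = 118;  508 + 118 = 626;  1737 + 626 = 2363
118 + 12 = 130;  626 + 130 = 756;  2363 + 756 = 3119
130 + 12 = 142;  756 + 142 = 898;  3119 + 898 = 4017
142 + 12 = 154;  898 + 154 = 1052;  4017 + 1052 = 5069
154 + 12 = 166;  1052 + 166 = 1218;  5069 + 1218 = 6287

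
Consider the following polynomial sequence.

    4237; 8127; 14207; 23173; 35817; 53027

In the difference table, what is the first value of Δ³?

Δ: 3890, 6080, 8966, 12644, 17210
Δ²: 2190, 2886, 3678, 4566
Δ³: 696, 792, 888
Δ⁴: 96, 96

696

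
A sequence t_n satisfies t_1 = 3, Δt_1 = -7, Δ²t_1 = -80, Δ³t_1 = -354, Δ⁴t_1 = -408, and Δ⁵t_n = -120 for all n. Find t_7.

-15159

Build the table forward from the leading diagonal:
Fifth differences: -120  -120  -120  -120  -120  -120  -120
Fourth differences: -408  -528  -648  -768  -888  -1008  -1128
Third differences: -354  -762  -1290  -1938  -2706  -3594  -4602
Second differences: -80  -434  -1196  -2486  -4424  -7130  -10724
First differences: -7  -87  -521  -1717  -4203  -8627  -15757
t: 3  -4  -91  -612  -2329  -6532  -15159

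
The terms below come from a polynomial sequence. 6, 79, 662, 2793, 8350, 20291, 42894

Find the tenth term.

242295

Δ: 73, 583, 2131, 5557, 11941, 22603
Δ²: 510, 1548, 3426, 6384, 10662
Δ³: 1038, 1878, 2958, 4278
Δ⁴: 840, 1080, 1320
Δ⁵: 240, 240
The fifth differences are constant (240).
1320 + 240 = 1560;  4278 + 1560 = 5838;  10662 + 5838 = 16500;  22603 + 16500 = 39103;  42894 + 39103 = 81997
1560 + 240 = 1800;  5838 + 1800 = 7638;  16500 + 7638 = 24138;  39103 + 24138 = 63241;  81997 + 63241 = 145238
1800 + 240 = 2040;  7638 + 2040 = 9678;  24138 + 9678 = 33816;  63241 + 33816 = 97057;  145238 + 97057 = 242295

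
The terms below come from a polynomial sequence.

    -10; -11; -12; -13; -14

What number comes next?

-15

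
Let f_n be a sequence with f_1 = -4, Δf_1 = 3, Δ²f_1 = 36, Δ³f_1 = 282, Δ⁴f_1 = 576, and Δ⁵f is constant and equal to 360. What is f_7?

Build the table forward from the leading diagonal:
D5: 360  360  360  360  360  360  360
D4: 576  936  1296  1656  2016  2376  2736
D3: 282  858  1794  3090  4746  6762  9138
D2: 36  318  1176  2970  6060  10806  17568
D1: 3  39  357  1533  4503  10563  21369
f: -4  -1  38  395  1928  6431  16994

16994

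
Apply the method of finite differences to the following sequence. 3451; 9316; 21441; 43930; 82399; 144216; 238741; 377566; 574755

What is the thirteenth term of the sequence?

5865, 12125, 22489, 38469, 61817, 94525, 138825, 197189
6260, 10364, 15980, 23348, 32708, 44300, 58364
4104, 5616, 7368, 9360, 11592, 14064
1512, 1752, 1992, 2232, 2472
240, 240, 240, 240
The fifth differences are constant (240).
2472 + 240 = 2712;  14064 + 2712 = 16776;  58364 + 16776 = 75140;  197189 + 75140 = 272329;  574755 + 272329 = 847084
2712 + 240 = 2952;  16776 + 2952 = 19728;  75140 + 19728 = 94868;  272329 + 94868 = 367197;  847084 + 367197 = 1214281
2952 + 240 = 3192;  19728 + 3192 = 22920;  94868 + 22920 = 117788;  367197 + 117788 = 484985;  1214281 + 484985 = 1699266
3192 + 240 = 3432;  22920 + 3432 = 26352;  117788 + 26352 = 144140;  484985 + 144140 = 629125;  1699266 + 629125 = 2328391

2328391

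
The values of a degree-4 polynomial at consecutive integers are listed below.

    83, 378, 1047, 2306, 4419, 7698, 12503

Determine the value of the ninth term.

28371

First differences: 295, 669, 1259, 2113, 3279, 4805
Second differences: 374, 590, 854, 1166, 1526
Third differences: 216, 264, 312, 360
Fourth differences: 48, 48, 48
Fourth differences constant at 48.
360 + 48 = 408;  1526 + 408 = 1934;  4805 + 1934 = 6739;  12503 + 6739 = 19242
408 + 48 = 456;  1934 + 456 = 2390;  6739 + 2390 = 9129;  19242 + 9129 = 28371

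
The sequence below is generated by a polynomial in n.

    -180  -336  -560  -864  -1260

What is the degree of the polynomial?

3

First differences: -156, -224, -304, -396
Second differences: -68, -80, -92
Third differences: -12, -12
The third differences are constant, so the polynomial has degree 3.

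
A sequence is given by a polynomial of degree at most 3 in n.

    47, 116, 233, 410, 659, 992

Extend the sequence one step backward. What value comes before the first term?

Δ: 69  117  177  249  333
Δ²: 48  60  72  84
Δ³: 12  12  12
The third differences are constant at 12.
Work back: 48 − 12 = 36;  69 − 36 = 33;  47 − 33 = 14

14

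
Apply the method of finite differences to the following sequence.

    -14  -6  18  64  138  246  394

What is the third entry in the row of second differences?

28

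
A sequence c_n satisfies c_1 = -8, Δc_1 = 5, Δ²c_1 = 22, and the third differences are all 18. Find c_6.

417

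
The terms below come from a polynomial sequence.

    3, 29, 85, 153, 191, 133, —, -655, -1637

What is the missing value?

-111

Using the first 6 terms:
Δ: 26, 56, 68, 38, -58
Δ²: 30, 12, -30, -96
Δ³: -18, -42, -66
Δ⁴: -24, -24
Constant fourth difference = -24.
Extend forward: -66 − 24 = -90;  -96 − 90 = -186;  -58 − 186 = -244;  133 − 244 = -111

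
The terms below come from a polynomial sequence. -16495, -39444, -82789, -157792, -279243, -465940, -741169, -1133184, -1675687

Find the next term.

Δ: -22949  -43345  -75003  -121451  -186697  -275229  -392015  -542503
Δ²: -20396  -31658  -46448  -65246  -88532  -116786  -150488
Δ³: -11262  -14790  -18798  -23286  -28254  -33702
Δ⁴: -3528  -4008  -4488  -4968  -5448
Δ⁵: -480  -480  -480  -480
Constant fifth difference = -480, so extend:
-5448 − 480 = -5928;  -33702 − 5928 = -39630;  -150488 − 39630 = -190118;  -542503 − 190118 = -732621;  -1675687 − 732621 = -2408308

-2408308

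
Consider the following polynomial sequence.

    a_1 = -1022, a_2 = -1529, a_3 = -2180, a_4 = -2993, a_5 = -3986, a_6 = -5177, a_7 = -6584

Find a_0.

-641

Δ: -507, -651, -813, -993, -1191, -1407
Δ²: -144, -162, -180, -198, -216
Δ³: -18, -18, -18, -18
The third differences are constant at -18.
Work back: -144 + 18 = -126;  -507 + 126 = -381;  -1022 + 381 = -641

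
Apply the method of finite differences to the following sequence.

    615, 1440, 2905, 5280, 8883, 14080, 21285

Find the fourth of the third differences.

D1: 825, 1465, 2375, 3603, 5197, 7205
D2: 640, 910, 1228, 1594, 2008
D3: 270, 318, 366, 414
D4: 48, 48, 48

414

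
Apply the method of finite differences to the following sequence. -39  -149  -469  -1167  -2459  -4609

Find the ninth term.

-19567

D1: -110  -320  -698  -1292  -2150
D2: -210  -378  -594  -858
D3: -168  -216  -264
D4: -48  -48
Constant fourth difference = -48, so extend:
-264 − 48 = -312;  -858 − 312 = -1170;  -2150 − 1170 = -3320;  -4609 − 3320 = -7929
-312 − 48 = -360;  -1170 − 360 = -1530;  -3320 − 1530 = -4850;  -7929 − 4850 = -12779
-360 − 48 = -408;  -1530 − 408 = -1938;  -4850 − 1938 = -6788;  -12779 − 6788 = -19567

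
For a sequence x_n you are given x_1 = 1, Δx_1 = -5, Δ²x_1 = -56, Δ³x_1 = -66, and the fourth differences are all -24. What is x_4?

-248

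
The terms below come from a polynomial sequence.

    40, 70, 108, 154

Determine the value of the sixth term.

First differences: 30  38  46
Second differences: 8  8
Second differences constant at 8.
46 + 8 = 54;  154 + 54 = 208
54 + 8 = 62;  208 + 62 = 270

270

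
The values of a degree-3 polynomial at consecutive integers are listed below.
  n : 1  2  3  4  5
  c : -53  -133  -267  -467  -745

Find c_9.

-2877

First differences: -80  -134  -200  -278
Second differences: -54  -66  -78
Third differences: -12  -12
Constant third difference = -12, so extend:
-78 − 12 = -90;  -278 − 90 = -368;  -745 − 368 = -1113
-90 − 12 = -102;  -368 − 102 = -470;  -1113 − 470 = -1583
-102 − 12 = -114;  -470 − 114 = -584;  -1583 − 584 = -2167
-114 − 12 = -126;  -584 − 126 = -710;  -2167 − 710 = -2877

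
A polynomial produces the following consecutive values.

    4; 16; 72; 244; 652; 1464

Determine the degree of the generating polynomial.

4

D1: 12, 56, 172, 408, 812
D2: 44, 116, 236, 404
D3: 72, 120, 168
D4: 48, 48
The fourth differences are constant, so the polynomial has degree 4.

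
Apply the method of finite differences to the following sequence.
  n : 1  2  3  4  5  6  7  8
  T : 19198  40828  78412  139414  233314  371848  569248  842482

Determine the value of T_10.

21630, 37584, 61002, 93900, 138534, 197400, 273234
15954, 23418, 32898, 44634, 58866, 75834
7464, 9480, 11736, 14232, 16968
2016, 2256, 2496, 2736
240, 240, 240
The fifth differences are constant (240).
2736 + 240 = 2976;  16968 + 2976 = 19944;  75834 + 19944 = 95778;  273234 + 95778 = 369012;  842482 + 369012 = 1211494
2976 + 240 = 3216;  19944 + 3216 = 23160;  95778 + 23160 = 118938;  369012 + 118938 = 487950;  1211494 + 487950 = 1699444

1699444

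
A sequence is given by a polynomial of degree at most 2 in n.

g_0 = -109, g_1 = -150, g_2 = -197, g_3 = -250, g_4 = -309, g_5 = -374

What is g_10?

-789

D1: -41  -47  -53  -59  -65
D2: -6  -6  -6  -6
Second differences constant at -6.
-65 − 6 = -71;  -374 − 71 = -445
-71 − 6 = -77;  -445 − 77 = -522
-77 − 6 = -83;  -522 − 83 = -605
-83 − 6 = -89;  -605 − 89 = -694
-89 − 6 = -95;  -694 − 95 = -789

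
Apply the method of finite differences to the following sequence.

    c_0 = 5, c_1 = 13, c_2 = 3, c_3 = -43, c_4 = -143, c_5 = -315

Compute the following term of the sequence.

Δ: 8, -10, -46, -100, -172
Δ²: -18, -36, -54, -72
Δ³: -18, -18, -18
The third differences are constant (-18).
-72 − 18 = -90;  -172 − 90 = -262;  -315 − 262 = -577

-577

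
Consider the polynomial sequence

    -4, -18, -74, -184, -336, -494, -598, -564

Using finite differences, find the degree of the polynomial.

-14, -56, -110, -152, -158, -104, 34
-42, -54, -42, -6, 54, 138
-12, 12, 36, 60, 84
24, 24, 24, 24
The fourth differences are constant, so the polynomial has degree 4.

4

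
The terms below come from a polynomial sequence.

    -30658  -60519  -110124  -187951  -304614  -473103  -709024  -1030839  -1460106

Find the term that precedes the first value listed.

-13959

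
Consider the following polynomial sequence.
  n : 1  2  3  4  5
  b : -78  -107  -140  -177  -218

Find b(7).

-29  -33  -37  -41
-4  -4  -4
Constant second difference = -4, so extend:
-41 − 4 = -45;  -218 − 45 = -263
-45 − 4 = -49;  -263 − 49 = -312

-312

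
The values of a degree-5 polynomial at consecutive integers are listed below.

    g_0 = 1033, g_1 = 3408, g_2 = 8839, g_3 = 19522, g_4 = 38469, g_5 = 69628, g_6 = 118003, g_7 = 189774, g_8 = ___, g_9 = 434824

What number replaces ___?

292417

Using the first 8 terms:
First differences: 2375, 5431, 10683, 18947, 31159, 48375, 71771
Second differences: 3056, 5252, 8264, 12212, 17216, 23396
Third differences: 2196, 3012, 3948, 5004, 6180
Fourth differences: 816, 936, 1056, 1176
Fifth differences: 120, 120, 120
Constant fifth difference = 120.
Extend forward: 1176 + 120 = 1296;  6180 + 1296 = 7476;  23396 + 7476 = 30872;  71771 + 30872 = 102643;  189774 + 102643 = 292417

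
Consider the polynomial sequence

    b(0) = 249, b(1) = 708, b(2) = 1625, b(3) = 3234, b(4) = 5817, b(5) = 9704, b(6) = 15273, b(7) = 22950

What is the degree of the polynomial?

4

459, 917, 1609, 2583, 3887, 5569, 7677
458, 692, 974, 1304, 1682, 2108
234, 282, 330, 378, 426
48, 48, 48, 48
The fourth differences are constant, so the polynomial has degree 4.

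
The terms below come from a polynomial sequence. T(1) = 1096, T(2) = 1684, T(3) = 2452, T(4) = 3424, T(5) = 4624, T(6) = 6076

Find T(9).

12184

D1: 588  768  972  1200  1452
D2: 180  204  228  252
D3: 24  24  24
Third differences constant at 24.
252 + 24 = 276;  1452 + 276 = 1728;  6076 + 1728 = 7804
276 + 24 = 300;  1728 + 300 = 2028;  7804 + 2028 = 9832
300 + 24 = 324;  2028 + 324 = 2352;  9832 + 2352 = 12184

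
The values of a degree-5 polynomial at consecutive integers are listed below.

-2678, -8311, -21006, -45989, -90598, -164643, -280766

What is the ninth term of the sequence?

-706134

Δ: -5633, -12695, -24983, -44609, -74045, -116123
Δ²: -7062, -12288, -19626, -29436, -42078
Δ³: -5226, -7338, -9810, -12642
Δ⁴: -2112, -2472, -2832
Δ⁵: -360, -360
Fifth differences constant at -360.
-2832 − 360 = -3192;  -12642 − 3192 = -15834;  -42078 − 15834 = -57912;  -116123 − 57912 = -174035;  -280766 − 174035 = -454801
-3192 − 360 = -3552;  -15834 − 3552 = -19386;  -57912 − 19386 = -77298;  -174035 − 77298 = -251333;  -454801 − 251333 = -706134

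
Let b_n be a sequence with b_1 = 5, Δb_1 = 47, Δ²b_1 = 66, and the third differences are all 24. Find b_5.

Build the table forward from the leading diagonal:
Third differences: 24, 24, 24, 24, 24
Second differences: 66, 90, 114, 138, 162
First differences: 47, 113, 203, 317, 455
b: 5, 52, 165, 368, 685

685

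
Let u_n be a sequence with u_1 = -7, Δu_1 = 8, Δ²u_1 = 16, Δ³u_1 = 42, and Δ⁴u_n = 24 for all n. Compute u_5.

313

Build the table forward from the leading diagonal:
Fourth differences: 24  24  24  24  24
Third differences: 42  66  90  114  138
Second differences: 16  58  124  214  328
First differences: 8  24  82  206  420
u: -7  1  25  107  313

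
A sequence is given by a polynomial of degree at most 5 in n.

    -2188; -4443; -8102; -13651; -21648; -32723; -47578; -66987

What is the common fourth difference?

-72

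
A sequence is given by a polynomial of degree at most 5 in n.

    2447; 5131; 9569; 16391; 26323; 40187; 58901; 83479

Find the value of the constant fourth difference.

96

D1: 2684, 4438, 6822, 9932, 13864, 18714, 24578
D2: 1754, 2384, 3110, 3932, 4850, 5864
D3: 630, 726, 822, 918, 1014
D4: 96, 96, 96, 96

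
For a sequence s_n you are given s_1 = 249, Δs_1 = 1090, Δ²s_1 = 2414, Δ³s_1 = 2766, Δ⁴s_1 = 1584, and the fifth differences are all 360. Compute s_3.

4843

Build the table forward from the leading diagonal:
D5: 360, 360, 360
D4: 1584, 1944, 2304
D3: 2766, 4350, 6294
D2: 2414, 5180, 9530
D1: 1090, 3504, 8684
s: 249, 1339, 4843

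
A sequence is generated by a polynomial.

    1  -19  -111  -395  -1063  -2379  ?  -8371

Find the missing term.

Using the first 6 terms:
D1: -20, -92, -284, -668, -1316
D2: -72, -192, -384, -648
D3: -120, -192, -264
D4: -72, -72
Constant fourth difference = -72.
Extend forward: -264 − 72 = -336;  -648 − 336 = -984;  -1316 − 984 = -2300;  -2379 − 2300 = -4679

-4679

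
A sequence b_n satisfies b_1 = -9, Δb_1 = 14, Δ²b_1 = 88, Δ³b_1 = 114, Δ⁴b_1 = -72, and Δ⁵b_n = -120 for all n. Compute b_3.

107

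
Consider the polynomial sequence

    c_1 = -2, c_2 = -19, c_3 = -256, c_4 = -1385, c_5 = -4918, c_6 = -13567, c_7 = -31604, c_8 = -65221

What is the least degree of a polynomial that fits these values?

D1: -17, -237, -1129, -3533, -8649, -18037, -33617
D2: -220, -892, -2404, -5116, -9388, -15580
D3: -672, -1512, -2712, -4272, -6192
D4: -840, -1200, -1560, -1920
D5: -360, -360, -360
The fifth differences are constant, so the polynomial has degree 5.

5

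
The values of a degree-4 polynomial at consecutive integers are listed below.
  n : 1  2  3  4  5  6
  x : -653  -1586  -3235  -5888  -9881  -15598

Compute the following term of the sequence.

-23471

Δ: -933, -1649, -2653, -3993, -5717
Δ²: -716, -1004, -1340, -1724
Δ³: -288, -336, -384
Δ⁴: -48, -48
Constant fourth difference = -48, so extend:
-384 − 48 = -432;  -1724 − 432 = -2156;  -5717 − 2156 = -7873;  -15598 − 7873 = -23471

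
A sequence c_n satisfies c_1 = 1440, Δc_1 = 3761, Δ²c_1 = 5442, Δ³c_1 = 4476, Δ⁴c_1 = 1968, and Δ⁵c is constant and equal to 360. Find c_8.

Build the table forward from the leading diagonal:
Fifth differences: 360, 360, 360, 360, 360, 360, 360, 360
Fourth differences: 1968, 2328, 2688, 3048, 3408, 3768, 4128, 4488
Third differences: 4476, 6444, 8772, 11460, 14508, 17916, 21684, 25812
Second differences: 5442, 9918, 16362, 25134, 36594, 51102, 69018, 90702
First differences: 3761, 9203, 19121, 35483, 60617, 97211, 148313, 217331
c: 1440, 5201, 14404, 33525, 69008, 129625, 226836, 375149

375149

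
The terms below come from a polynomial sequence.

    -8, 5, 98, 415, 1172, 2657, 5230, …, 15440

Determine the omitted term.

Using the first 7 terms:
13  93  317  757  1485  2573
80  224  440  728  1088
144  216  288  360
72  72  72
Constant fourth difference = 72.
Extend forward: 360 + 72 = 432;  1088 + 432 = 1520;  2573 + 1520 = 4093;  5230 + 4093 = 9323

9323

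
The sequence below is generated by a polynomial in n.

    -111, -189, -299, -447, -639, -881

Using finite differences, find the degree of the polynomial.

3

D1: -78, -110, -148, -192, -242
D2: -32, -38, -44, -50
D3: -6, -6, -6
The third differences are constant, so the polynomial has degree 3.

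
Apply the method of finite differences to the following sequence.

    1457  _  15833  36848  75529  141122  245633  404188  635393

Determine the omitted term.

Using the last 7 terms:
D1: 21015  38681  65593  104511  158555  231205
D2: 17666  26912  38918  54044  72650
D3: 9246  12006  15126  18606
D4: 2760  3120  3480
D5: 360  360
Constant fifth difference = 360.
Extend backward: 2760 − 360 = 2400;  9246 − 2400 = 6846;  17666 − 6846 = 10820;  21015 − 10820 = 10195;  15833 − 10195 = 5638

5638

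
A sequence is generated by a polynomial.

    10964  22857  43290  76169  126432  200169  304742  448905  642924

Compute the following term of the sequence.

898697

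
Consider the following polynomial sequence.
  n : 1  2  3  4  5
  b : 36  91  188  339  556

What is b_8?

First differences: 55 , 97 , 151 , 217
Second differences: 42 , 54 , 66
Third differences: 12 , 12
Constant third difference = 12, so extend:
66 + 12 = 78;  217 + 78 = 295;  556 + 295 = 851
78 + 12 = 90;  295 + 90 = 385;  851 + 385 = 1236
90 + 12 = 102;  385 + 102 = 487;  1236 + 487 = 1723

1723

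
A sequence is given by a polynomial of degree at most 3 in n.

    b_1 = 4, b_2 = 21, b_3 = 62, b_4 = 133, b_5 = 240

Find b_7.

586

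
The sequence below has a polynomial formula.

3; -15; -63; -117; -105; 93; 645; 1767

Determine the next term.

First differences: -18  -48  -54  12  198  552  1122
Second differences: -30  -6  66  186  354  570
Third differences: 24  72  120  168  216
Fourth differences: 48  48  48  48
The fourth differences are constant (48).
216 + 48 = 264;  570 + 264 = 834;  1122 + 834 = 1956;  1767 + 1956 = 3723

3723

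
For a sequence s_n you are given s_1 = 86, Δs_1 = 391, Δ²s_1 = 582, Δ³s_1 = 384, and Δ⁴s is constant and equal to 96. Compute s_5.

6774

Build the table forward from the leading diagonal:
Δ⁴: 96  96  96  96  96
Δ³: 384  480  576  672  768
Δ²: 582  966  1446  2022  2694
Δ: 391  973  1939  3385  5407
s: 86  477  1450  3389  6774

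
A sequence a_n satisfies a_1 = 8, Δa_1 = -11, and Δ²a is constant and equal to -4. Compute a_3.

-18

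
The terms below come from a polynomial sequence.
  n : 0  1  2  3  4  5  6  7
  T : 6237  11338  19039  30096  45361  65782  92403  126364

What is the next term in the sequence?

Δ: 5101, 7701, 11057, 15265, 20421, 26621, 33961
Δ²: 2600, 3356, 4208, 5156, 6200, 7340
Δ³: 756, 852, 948, 1044, 1140
Δ⁴: 96, 96, 96, 96
The fourth differences are constant (96).
1140 + 96 = 1236;  7340 + 1236 = 8576;  33961 + 8576 = 42537;  126364 + 42537 = 168901

168901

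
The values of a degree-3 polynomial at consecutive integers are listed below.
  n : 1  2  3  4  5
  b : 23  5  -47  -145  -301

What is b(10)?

Δ: -18, -52, -98, -156
Δ²: -34, -46, -58
Δ³: -12, -12
Third differences constant at -12.
-58 − 12 = -70;  -156 − 70 = -226;  -301 − 226 = -527
-70 − 12 = -82;  -226 − 82 = -308;  -527 − 308 = -835
-82 − 12 = -94;  -308 − 94 = -402;  -835 − 402 = -1237
-94 − 12 = -106;  -402 − 106 = -508;  -1237 − 508 = -1745
-106 − 12 = -118;  -508 − 118 = -626;  -1745 − 626 = -2371

-2371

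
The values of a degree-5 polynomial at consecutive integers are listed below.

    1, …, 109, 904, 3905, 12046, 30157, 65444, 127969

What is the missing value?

Using the last 7 terms:
D1: 795  3001  8141  18111  35287  62525
D2: 2206  5140  9970  17176  27238
D3: 2934  4830  7206  10062
D4: 1896  2376  2856
D5: 480  480
Constant fifth difference = 480.
Extend backward: 1896 − 480 = 1416;  2934 − 1416 = 1518;  2206 − 1518 = 688;  795 − 688 = 107;  109 − 107 = 2

2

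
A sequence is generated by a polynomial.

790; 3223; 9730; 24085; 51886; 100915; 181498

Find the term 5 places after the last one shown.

1642573

Δ: 2433, 6507, 14355, 27801, 49029, 80583
Δ²: 4074, 7848, 13446, 21228, 31554
Δ³: 3774, 5598, 7782, 10326
Δ⁴: 1824, 2184, 2544
Δ⁵: 360, 360
Fifth differences constant at 360.
2544 + 360 = 2904;  10326 + 2904 = 13230;  31554 + 13230 = 44784;  80583 + 44784 = 125367;  181498 + 125367 = 306865
2904 + 360 = 3264;  13230 + 3264 = 16494;  44784 + 16494 = 61278;  125367 + 61278 = 186645;  306865 + 186645 = 493510
3264 + 360 = 3624;  16494 + 3624 = 20118;  61278 + 20118 = 81396;  186645 + 81396 = 268041;  493510 + 268041 = 761551
3624 + 360 = 3984;  20118 + 3984 = 24102;  81396 + 24102 = 105498;  268041 + 105498 = 373539;  761551 + 373539 = 1135090
3984 + 360 = 4344;  24102 + 4344 = 28446;  105498 + 28446 = 133944;  373539 + 133944 = 507483;  1135090 + 507483 = 1642573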